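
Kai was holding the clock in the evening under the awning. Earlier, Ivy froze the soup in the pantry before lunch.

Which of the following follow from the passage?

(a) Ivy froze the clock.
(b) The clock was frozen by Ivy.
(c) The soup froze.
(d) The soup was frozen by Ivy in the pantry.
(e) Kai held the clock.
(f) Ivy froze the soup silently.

(c), (d), (e)

(a) Not entailed — Ivy froze the soup, not the clock; the clock belongs to the holding event.
(b) Not entailed — Ivy froze the soup, not the clock; the clock belongs to the holding event.
(c) Entailed — 'Ivy froze the soup' is causative; it entails the inchoative 'the soup froze'.
(d) Entailed — the original entails any weakening of itself; this just drops 'before lunch'.
(e) Entailed — 'hold' is an activity; 'was holding' entails that some holding happened, so 'held' holds.
(f) Not entailed — 'silently' adds information not in the original event.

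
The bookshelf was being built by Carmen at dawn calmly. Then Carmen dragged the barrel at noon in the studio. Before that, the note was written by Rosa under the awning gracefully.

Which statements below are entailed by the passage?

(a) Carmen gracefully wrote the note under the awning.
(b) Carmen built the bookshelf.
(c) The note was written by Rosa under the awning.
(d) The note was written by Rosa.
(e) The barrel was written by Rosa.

(c), (d)

(a) Not entailed — the passage has Rosa writing the note, not Carmen.
(b) Not entailed — 'was building' is progressive on an accomplishment; it does not entail the completed 'built'.
(c) Entailed — dropping 'gracefully' leaves a sub-description the original still satisfies.
(d) Entailed — every conjunct here is already in the original writing event.
(e) Not entailed — Rosa wrote the note, not the barrel; the barrel belongs to the dragging event.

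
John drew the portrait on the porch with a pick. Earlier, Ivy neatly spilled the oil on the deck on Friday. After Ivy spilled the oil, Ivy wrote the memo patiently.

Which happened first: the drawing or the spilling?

the spilling

The connectives place the spilling before the drawing.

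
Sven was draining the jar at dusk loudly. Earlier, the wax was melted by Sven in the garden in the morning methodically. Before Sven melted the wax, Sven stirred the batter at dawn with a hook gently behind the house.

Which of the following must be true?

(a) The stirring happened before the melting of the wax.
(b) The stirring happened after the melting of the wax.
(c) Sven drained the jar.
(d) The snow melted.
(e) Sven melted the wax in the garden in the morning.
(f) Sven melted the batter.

(a), (e)

(a) Entailed — the narrative places the stirring before the melting.
(b) Not entailed — the narrative places the stirring before the melting, not after.
(c) Not entailed — 'was draining' is progressive on an accomplishment; it does not entail the completed 'drained'.
(d) Not entailed — the wax is what melted, not the snow.
(e) Entailed — dropping 'methodically' leaves a sub-description the original still satisfies.
(f) Not entailed — Sven melted the wax, not the batter; the batter belongs to the stirring event.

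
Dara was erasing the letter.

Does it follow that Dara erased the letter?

no

'was erasing' is progressive; for an accomplishment like 'erase the letter', it doesn't entail completion.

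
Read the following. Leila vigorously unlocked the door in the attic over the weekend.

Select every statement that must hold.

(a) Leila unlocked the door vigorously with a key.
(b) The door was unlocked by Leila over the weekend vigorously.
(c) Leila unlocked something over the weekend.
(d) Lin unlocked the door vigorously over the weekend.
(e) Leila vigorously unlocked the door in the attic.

(b), (c), (e)

(a) Not entailed — 'with a key' adds information not in the original event.
(b) Entailed — this follows by dropping conjuncts from the unlocking event's description.
(c) Entailed — every conjunct here is already in the original unlocking event.
(d) Not entailed — the passage has Leila unlocking the door, not Lin.
(e) Entailed — the original entails any weakening of itself; this just drops 'over the weekend'.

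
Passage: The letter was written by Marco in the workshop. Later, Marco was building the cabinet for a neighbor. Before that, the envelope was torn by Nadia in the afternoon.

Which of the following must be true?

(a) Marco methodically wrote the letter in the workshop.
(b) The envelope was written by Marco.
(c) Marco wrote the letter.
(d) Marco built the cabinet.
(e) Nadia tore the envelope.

(c), (e)

(a) Not entailed — 'methodically' adds information not in the original event.
(b) Not entailed — Marco wrote the letter, not the envelope; the envelope belongs to the tearing event.
(c) Entailed — dropping 'in the workshop' leaves a sub-description the original still satisfies.
(d) Not entailed — 'was building' is progressive on an accomplishment; it does not entail the completed 'built'.
(e) Entailed — every conjunct here is already in the original tearing event.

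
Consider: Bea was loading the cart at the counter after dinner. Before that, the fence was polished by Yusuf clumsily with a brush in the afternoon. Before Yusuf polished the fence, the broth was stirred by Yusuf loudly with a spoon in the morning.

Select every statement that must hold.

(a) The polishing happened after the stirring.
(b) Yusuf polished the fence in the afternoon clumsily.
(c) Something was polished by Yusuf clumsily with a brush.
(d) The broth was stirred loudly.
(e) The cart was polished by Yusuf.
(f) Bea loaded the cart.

(a) Entailed — the narrative places the stirring before the polishing.
(b) Entailed — every conjunct here is already in the original polishing event.
(c) Entailed — the original entails any weakening of itself; this just drops 'in the afternoon' and generalizes the patient.
(d) Entailed — every conjunct here is already in the original stirring event.
(e) Not entailed — Yusuf polished the fence, not the cart; the cart belongs to the loading event.
(f) Not entailed — 'was loading' is progressive on an accomplishment; it does not entail the completed 'loaded'.

(a), (b), (c), (d)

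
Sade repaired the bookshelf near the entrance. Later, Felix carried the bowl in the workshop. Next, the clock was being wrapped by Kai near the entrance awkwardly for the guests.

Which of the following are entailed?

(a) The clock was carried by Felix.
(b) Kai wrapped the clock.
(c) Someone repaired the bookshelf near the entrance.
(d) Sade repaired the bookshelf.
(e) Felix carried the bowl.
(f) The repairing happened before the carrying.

(c), (d), (e), (f)

(a) Not entailed — Felix carried the bowl, not the clock; the clock belongs to the wrapping event.
(b) Not entailed — 'was wrapping' is progressive on an accomplishment; it does not entail the completed 'wrapped'.
(c) Entailed — every conjunct here is already in the original repairing event.
(d) Entailed — the original entails any weakening of itself; this just drops 'near the entrance'.
(e) Entailed — every conjunct here is already in the original carrying event.
(f) Entailed — the narrative places the repairing before the carrying.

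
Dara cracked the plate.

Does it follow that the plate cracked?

yes

'Dara cracked the plate' is the causative; it entails the inchoative 'the plate cracked'.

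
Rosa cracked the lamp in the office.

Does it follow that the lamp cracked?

'Rosa cracked the lamp' is the causative; it entails the inchoative 'the lamp cracked'.

yes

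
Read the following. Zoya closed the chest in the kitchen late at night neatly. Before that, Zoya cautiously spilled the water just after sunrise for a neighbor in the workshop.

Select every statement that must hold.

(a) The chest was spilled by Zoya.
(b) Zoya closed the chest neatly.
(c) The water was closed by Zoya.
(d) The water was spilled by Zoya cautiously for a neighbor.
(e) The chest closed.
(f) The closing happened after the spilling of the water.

(a) Not entailed — Zoya spilled the water, not the chest; the chest belongs to the closing event.
(b) Entailed — the original entails any weakening of itself; this just drops 'late at night', 'in the kitchen'.
(c) Not entailed — Zoya closed the chest, not the water; the water belongs to the spilling event.
(d) Entailed — every conjunct here is already in the original spilling event.
(e) Entailed — 'Zoya closed the chest' is causative; it entails the inchoative 'the chest closed'.
(f) Entailed — the narrative places the spilling before the closing.

(b), (d), (e), (f)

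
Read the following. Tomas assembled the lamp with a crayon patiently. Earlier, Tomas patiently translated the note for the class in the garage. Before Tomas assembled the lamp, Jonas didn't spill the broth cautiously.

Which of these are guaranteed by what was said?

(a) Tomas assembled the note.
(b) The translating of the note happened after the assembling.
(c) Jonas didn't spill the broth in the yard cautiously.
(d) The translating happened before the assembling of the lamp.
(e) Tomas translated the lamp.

(c), (d)

(a) Not entailed — Tomas assembled the lamp, not the note; the note belongs to the translating event.
(b) Not entailed — the narrative places the translating before the assembling, not after.
(c) Entailed — under negation, adding a further restriction is entailed: if no such spilling event occurred, none occurred in the yard either.
(d) Entailed — the narrative places the translating before the assembling.
(e) Not entailed — Tomas translated the note, not the lamp; the lamp belongs to the assembling event.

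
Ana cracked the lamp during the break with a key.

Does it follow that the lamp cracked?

yes

'Ana cracked the lamp' is the causative; it entails the inchoative 'the lamp cracked'.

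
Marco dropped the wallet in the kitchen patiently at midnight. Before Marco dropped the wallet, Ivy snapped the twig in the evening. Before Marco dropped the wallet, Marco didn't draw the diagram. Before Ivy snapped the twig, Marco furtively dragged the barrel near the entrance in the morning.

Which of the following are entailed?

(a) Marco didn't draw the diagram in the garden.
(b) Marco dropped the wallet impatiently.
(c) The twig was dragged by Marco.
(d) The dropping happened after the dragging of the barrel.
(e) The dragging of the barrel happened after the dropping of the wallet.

(a), (d)

(a) Entailed — under negation, adding a further restriction is entailed: if no such drawing event occurred, none occurred in the garden either.
(b) Not entailed — 'impatiently' adds a manner not in (and inconsistent with) the original.
(c) Not entailed — Marco dragged the barrel, not the twig; the twig belongs to the snapping event.
(d) Entailed — the narrative places the dragging before the dropping.
(e) Not entailed — the narrative places the dragging before the dropping, not after.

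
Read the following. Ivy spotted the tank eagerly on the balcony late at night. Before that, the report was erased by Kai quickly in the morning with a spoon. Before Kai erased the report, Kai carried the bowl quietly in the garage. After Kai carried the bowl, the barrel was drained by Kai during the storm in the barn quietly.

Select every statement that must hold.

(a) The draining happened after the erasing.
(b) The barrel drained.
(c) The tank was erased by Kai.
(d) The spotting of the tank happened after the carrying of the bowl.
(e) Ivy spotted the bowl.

(a) Not entailed — the narrative doesn't order the erasing relative to the draining.
(b) Entailed — 'Kai drained the barrel' is causative; it entails the inchoative 'the barrel drained'.
(c) Not entailed — Kai erased the report, not the tank; the tank belongs to the spotting event.
(d) Entailed — the narrative places the carrying before the spotting.
(e) Not entailed — Ivy spotted the tank, not the bowl; the bowl belongs to the carrying event.

(b), (d)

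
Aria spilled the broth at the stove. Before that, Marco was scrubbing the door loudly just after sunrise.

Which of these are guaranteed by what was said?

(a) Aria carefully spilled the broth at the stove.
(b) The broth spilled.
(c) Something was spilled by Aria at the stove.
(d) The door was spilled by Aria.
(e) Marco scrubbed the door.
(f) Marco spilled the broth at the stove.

(a) Not entailed — 'carefully' adds information not in the original event.
(b) Entailed — 'Aria spilled the broth' is causative; it entails the inchoative 'the broth spilled'.
(c) Entailed — the original entails any weakening of itself; this just generalizes the patient.
(d) Not entailed — Aria spilled the broth, not the door; the door belongs to the scrubbing event.
(e) Entailed — 'scrub' is an activity; 'was scrubbing' entails that some scrubbing happened, so 'scrubbed' holds.
(f) Not entailed — the passage has Aria spilling the broth, not Marco.

(b), (c), (e)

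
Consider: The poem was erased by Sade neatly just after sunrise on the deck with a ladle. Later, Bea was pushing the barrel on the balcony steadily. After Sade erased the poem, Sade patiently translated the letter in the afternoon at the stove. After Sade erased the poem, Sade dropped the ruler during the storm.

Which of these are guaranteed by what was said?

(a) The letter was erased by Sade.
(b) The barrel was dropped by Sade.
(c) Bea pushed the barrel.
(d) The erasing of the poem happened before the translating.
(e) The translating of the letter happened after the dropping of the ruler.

(a) Not entailed — Sade erased the poem, not the letter; the letter belongs to the translating event.
(b) Not entailed — Sade dropped the ruler, not the barrel; the barrel belongs to the pushing event.
(c) Entailed — 'push' is an activity; 'was pushing' entails that some pushing happened, so 'pushed' holds.
(d) Entailed — the narrative places the erasing before the translating.
(e) Not entailed — the narrative doesn't order the dropping relative to the translating.

(c), (d)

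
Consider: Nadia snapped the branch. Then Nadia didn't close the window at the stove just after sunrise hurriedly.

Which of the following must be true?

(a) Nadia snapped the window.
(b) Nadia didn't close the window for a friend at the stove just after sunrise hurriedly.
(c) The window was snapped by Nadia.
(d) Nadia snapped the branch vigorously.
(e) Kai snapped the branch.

(b)

(a) Not entailed — Nadia snapped the branch, not the window; the window belongs to the closing event.
(b) Entailed — under negation, adding a further restriction is entailed: if no such closing event occurred, none occurred for a friend either.
(c) Not entailed — Nadia snapped the branch, not the window; the window belongs to the closing event.
(d) Not entailed — 'vigorously' adds information not in the original event.
(e) Not entailed — the passage has Nadia snapping the branch, not Kai.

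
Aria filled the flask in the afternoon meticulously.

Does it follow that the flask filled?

yes

'Aria filled the flask' is the causative; it entails the inchoative 'the flask filled'.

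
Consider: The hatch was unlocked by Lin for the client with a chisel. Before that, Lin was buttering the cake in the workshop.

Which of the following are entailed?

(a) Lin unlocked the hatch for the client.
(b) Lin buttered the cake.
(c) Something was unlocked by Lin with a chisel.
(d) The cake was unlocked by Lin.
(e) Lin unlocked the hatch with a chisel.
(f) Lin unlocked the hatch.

(a), (c), (e), (f)

(a) Entailed — every conjunct here is already in the original unlocking event.
(b) Not entailed — 'was buttering' is progressive on an accomplishment; it does not entail the completed 'buttered'.
(c) Entailed — every conjunct here is already in the original unlocking event.
(d) Not entailed — Lin unlocked the hatch, not the cake; the cake belongs to the buttering event.
(e) Entailed — the original entails any weakening of itself; this just drops 'for the client'.
(f) Entailed — this follows by dropping conjuncts from the unlocking event's description.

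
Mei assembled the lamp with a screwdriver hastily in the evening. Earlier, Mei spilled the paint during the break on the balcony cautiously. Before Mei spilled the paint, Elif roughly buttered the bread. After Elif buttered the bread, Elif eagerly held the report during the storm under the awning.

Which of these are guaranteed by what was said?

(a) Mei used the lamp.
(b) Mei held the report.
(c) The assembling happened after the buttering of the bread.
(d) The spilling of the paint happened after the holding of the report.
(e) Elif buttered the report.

(a) Not entailed — the lamp is the patient, not an instrument — Mei used a screwdriver.
(b) Not entailed — the passage has Elif holding the report, not Mei.
(c) Entailed — the narrative places the buttering before the assembling.
(d) Not entailed — the narrative doesn't order the holding relative to the spilling.
(e) Not entailed — Elif buttered the bread, not the report; the report belongs to the holding event.

(c)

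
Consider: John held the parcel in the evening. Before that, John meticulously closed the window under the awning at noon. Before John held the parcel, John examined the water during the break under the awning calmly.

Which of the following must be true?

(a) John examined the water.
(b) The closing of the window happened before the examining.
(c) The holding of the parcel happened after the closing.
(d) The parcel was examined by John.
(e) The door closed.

(a) Entailed — dropping 'calmly', 'under the awning', 'during the break' leaves a sub-description the original still satisfies.
(b) Not entailed — the narrative doesn't order the closing relative to the examining.
(c) Entailed — the narrative places the closing before the holding.
(d) Not entailed — John examined the water, not the parcel; the parcel belongs to the holding event.
(e) Not entailed — the window is what closed, not the door.

(a), (c)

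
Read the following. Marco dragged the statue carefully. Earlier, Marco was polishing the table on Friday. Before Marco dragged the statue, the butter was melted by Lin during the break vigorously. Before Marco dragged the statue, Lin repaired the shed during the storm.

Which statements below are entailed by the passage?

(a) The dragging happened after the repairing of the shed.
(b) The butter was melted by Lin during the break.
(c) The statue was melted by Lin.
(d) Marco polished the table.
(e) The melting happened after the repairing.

(a) Entailed — the narrative places the repairing before the dragging.
(b) Entailed — every conjunct here is already in the original melting event.
(c) Not entailed — Lin melted the butter, not the statue; the statue belongs to the dragging event.
(d) Entailed — 'polish' is an activity; 'was polishing' entails that some polishing happened, so 'polished' holds.
(e) Not entailed — the narrative doesn't order the repairing relative to the melting.

(a), (b), (d)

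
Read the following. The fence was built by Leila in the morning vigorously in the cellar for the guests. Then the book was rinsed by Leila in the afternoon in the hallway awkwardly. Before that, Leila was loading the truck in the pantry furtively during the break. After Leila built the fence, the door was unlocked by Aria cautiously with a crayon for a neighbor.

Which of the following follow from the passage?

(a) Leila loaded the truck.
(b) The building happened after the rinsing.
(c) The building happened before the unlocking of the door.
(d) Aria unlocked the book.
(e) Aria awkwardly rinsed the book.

(a) Not entailed — 'was loading' is progressive on an accomplishment; it does not entail the completed 'loaded'.
(b) Not entailed — the narrative places the building before the rinsing, not after.
(c) Entailed — the narrative places the building before the unlocking.
(d) Not entailed — Aria unlocked the door, not the book; the book belongs to the rinsing event.
(e) Not entailed — the passage has Leila rinsing the book, not Aria.

(c)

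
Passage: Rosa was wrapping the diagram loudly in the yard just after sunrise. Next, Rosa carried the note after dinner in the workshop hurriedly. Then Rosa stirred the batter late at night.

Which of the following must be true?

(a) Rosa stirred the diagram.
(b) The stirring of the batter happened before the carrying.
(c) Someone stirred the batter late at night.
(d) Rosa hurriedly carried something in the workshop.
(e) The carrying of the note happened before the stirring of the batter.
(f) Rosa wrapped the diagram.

(a) Not entailed — Rosa stirred the batter, not the diagram; the diagram belongs to the wrapping event.
(b) Not entailed — the narrative places the carrying before the stirring, not after.
(c) Entailed — this follows by dropping conjuncts from the stirring event's description.
(d) Entailed — this follows by dropping conjuncts from the carrying event's description.
(e) Entailed — the narrative places the carrying before the stirring.
(f) Not entailed — 'was wrapping' is progressive on an accomplishment; it does not entail the completed 'wrapped'.

(c), (d), (e)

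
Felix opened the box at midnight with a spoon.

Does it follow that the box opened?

yes

'Felix opened the box' is the causative; it entails the inchoative 'the box opened'.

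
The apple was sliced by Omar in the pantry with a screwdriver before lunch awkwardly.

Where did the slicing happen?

in the pantry

'in the pantry' marks the location of the slicing event.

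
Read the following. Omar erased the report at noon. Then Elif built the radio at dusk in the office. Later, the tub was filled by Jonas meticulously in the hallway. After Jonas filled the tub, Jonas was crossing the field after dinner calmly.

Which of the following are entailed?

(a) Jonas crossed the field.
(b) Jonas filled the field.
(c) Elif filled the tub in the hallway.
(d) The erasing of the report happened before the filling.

(a) Not entailed — 'was crossing' is progressive on an accomplishment; it does not entail the completed 'crossed'.
(b) Not entailed — Jonas filled the tub, not the field; the field belongs to the crossing event.
(c) Not entailed — the passage has Jonas filling the tub, not Elif.
(d) Entailed — the narrative places the erasing before the filling.

(d)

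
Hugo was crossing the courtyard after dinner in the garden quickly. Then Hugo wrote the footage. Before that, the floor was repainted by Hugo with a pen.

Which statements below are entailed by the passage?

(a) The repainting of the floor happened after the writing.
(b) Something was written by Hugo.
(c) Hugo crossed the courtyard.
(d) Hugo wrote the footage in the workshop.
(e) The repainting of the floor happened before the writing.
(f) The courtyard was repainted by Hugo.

(b), (e)

(a) Not entailed — the narrative places the repainting before the writing, not after.
(b) Entailed — this follows by dropping conjuncts from the writing event's description.
(c) Not entailed — 'was crossing' is progressive on an accomplishment; it does not entail the completed 'crossed'.
(d) Not entailed — 'in the workshop' adds information not in the original event.
(e) Entailed — the narrative places the repainting before the writing.
(f) Not entailed — Hugo repainted the floor, not the courtyard; the courtyard belongs to the crossing event.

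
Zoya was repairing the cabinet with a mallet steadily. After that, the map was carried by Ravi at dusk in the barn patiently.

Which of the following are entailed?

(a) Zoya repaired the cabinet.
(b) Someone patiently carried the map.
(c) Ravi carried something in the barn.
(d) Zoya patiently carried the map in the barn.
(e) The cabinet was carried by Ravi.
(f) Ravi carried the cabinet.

(b), (c)

(a) Not entailed — 'was repairing' is progressive on an accomplishment; it does not entail the completed 'repaired'.
(b) Entailed — the original entails any weakening of itself; this just drops 'at dusk', 'in the barn' and generalizes the agent.
(c) Entailed — the original entails any weakening of itself; this just drops 'at dusk', 'patiently' and generalizes the patient.
(d) Not entailed — the passage has Ravi carrying the map, not Zoya.
(e) Not entailed — Ravi carried the map, not the cabinet; the cabinet belongs to the repairing event.
(f) Not entailed — Ravi carried the map, not the cabinet; the cabinet belongs to the repairing event.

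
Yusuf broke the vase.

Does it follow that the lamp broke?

no

Nothing is said about any lamp; only the vase is affected.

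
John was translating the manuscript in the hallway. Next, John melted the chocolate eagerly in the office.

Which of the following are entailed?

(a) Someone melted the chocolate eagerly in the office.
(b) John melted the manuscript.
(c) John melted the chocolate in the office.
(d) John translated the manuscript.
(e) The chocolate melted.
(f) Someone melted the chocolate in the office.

(a) Entailed — this follows by dropping conjuncts from the melting event's description.
(b) Not entailed — John melted the chocolate, not the manuscript; the manuscript belongs to the translating event.
(c) Entailed — every conjunct here is already in the original melting event.
(d) Not entailed — 'was translating' is progressive on an accomplishment; it does not entail the completed 'translated'.
(e) Entailed — 'John melted the chocolate' is causative; it entails the inchoative 'the chocolate melted'.
(f) Entailed — this follows by dropping conjuncts from the melting event's description.

(a), (c), (e), (f)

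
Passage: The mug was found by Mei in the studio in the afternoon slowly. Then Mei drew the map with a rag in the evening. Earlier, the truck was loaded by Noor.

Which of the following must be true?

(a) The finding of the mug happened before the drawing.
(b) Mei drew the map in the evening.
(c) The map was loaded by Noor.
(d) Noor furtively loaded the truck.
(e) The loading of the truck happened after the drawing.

(a), (b)

(a) Entailed — the narrative places the finding before the drawing.
(b) Entailed — every conjunct here is already in the original drawing event.
(c) Not entailed — Noor loaded the truck, not the map; the map belongs to the drawing event.
(d) Not entailed — 'furtively' adds information not in the original event.
(e) Not entailed — the narrative places the loading before the drawing, not after.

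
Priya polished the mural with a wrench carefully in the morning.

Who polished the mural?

'Priya' marks the agent of the polishing event.

Priya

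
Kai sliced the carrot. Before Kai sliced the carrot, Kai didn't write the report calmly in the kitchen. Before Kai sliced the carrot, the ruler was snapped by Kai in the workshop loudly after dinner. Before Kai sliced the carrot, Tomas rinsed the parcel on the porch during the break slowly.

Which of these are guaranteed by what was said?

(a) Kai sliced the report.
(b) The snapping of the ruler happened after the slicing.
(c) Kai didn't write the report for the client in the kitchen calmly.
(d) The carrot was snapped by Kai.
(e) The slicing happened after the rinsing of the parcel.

(a) Not entailed — Kai sliced the carrot, not the report; the report belongs to the writing event.
(b) Not entailed — the narrative places the snapping before the slicing, not after.
(c) Entailed — under negation, adding a further restriction is entailed: if no such writing event occurred, none occurred for the client either.
(d) Not entailed — Kai snapped the ruler, not the carrot; the carrot belongs to the slicing event.
(e) Entailed — the narrative places the rinsing before the slicing.

(c), (e)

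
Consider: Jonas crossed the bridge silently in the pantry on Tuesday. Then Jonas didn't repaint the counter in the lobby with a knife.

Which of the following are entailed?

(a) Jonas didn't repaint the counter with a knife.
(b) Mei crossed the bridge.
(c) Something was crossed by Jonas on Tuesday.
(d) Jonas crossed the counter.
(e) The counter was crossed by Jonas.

(c)

(a) Not entailed — dropping 'in the lobby' under negation is not valid — the original leaves open that Jonas repainted the counter some other way.
(b) Not entailed — the passage has Jonas crossing the bridge, not Mei.
(c) Entailed — dropping 'silently', 'in the pantry' and generalizing the patient leaves a sub-description the original still satisfies.
(d) Not entailed — Jonas crossed the bridge, not the counter; the counter belongs to the repainting event.
(e) Not entailed — Jonas crossed the bridge, not the counter; the counter belongs to the repainting event.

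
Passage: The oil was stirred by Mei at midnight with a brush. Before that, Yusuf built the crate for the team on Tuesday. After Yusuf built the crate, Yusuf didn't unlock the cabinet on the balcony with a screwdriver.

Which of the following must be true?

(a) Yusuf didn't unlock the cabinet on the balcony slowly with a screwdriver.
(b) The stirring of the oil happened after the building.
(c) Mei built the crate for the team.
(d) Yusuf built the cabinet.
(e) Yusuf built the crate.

(a) Entailed — under negation, adding a further restriction is entailed: if no such unlocking event occurred, none occurred slowly either.
(b) Entailed — the narrative places the building before the stirring.
(c) Not entailed — the passage has Yusuf building the crate, not Mei.
(d) Not entailed — Yusuf built the crate, not the cabinet; the cabinet belongs to the unlocking event.
(e) Entailed — every conjunct here is already in the original building event.

(a), (b), (e)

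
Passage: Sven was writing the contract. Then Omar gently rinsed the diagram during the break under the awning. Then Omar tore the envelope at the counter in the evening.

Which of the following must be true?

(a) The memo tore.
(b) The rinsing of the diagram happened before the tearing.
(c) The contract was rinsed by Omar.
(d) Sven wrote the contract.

(a) Not entailed — the envelope is what tore, not the memo.
(b) Entailed — the narrative places the rinsing before the tearing.
(c) Not entailed — Omar rinsed the diagram, not the contract; the contract belongs to the writing event.
(d) Not entailed — 'was writing' is progressive on an accomplishment; it does not entail the completed 'wrote'.

(b)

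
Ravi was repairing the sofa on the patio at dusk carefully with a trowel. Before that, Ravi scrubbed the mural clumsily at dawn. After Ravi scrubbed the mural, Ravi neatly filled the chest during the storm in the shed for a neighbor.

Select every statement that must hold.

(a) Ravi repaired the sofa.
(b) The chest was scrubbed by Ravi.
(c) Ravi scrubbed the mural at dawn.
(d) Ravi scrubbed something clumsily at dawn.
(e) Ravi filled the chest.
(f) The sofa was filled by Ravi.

(a) Not entailed — 'was repairing' is progressive on an accomplishment; it does not entail the completed 'repaired'.
(b) Not entailed — Ravi scrubbed the mural, not the chest; the chest belongs to the filling event.
(c) Entailed — the original entails any weakening of itself; this just drops 'clumsily'.
(d) Entailed — this follows by dropping conjuncts from the scrubbing event's description.
(e) Entailed — every conjunct here is already in the original filling event.
(f) Not entailed — Ravi filled the chest, not the sofa; the sofa belongs to the repairing event.

(c), (d), (e)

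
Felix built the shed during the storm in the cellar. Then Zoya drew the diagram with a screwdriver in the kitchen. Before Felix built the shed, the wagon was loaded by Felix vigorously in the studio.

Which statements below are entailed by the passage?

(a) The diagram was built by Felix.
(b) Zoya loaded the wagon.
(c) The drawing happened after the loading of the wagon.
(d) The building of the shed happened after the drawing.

(c)

(a) Not entailed — Felix built the shed, not the diagram; the diagram belongs to the drawing event.
(b) Not entailed — the passage has Felix loading the wagon, not Zoya.
(c) Entailed — the narrative places the loading before the drawing.
(d) Not entailed — the narrative places the building before the drawing, not after.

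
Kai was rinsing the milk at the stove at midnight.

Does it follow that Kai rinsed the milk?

'rinse' is atelic; if Kai was rinsing the milk, then Kai rinsed the milk (for some time).

yes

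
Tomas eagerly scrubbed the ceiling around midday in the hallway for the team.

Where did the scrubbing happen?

'in the hallway' marks the location of the scrubbing event.

in the hallway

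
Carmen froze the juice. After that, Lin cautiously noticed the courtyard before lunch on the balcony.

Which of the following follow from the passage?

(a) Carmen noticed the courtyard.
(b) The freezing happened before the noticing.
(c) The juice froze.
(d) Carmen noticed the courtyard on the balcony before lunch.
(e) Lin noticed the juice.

(b), (c)

(a) Not entailed — the passage has Lin noticing the courtyard, not Carmen.
(b) Entailed — the narrative places the freezing before the noticing.
(c) Entailed — 'Carmen froze the juice' is causative; it entails the inchoative 'the juice froze'.
(d) Not entailed — the passage has Lin noticing the courtyard, not Carmen.
(e) Not entailed — Lin noticed the courtyard, not the juice; the juice belongs to the freezing event.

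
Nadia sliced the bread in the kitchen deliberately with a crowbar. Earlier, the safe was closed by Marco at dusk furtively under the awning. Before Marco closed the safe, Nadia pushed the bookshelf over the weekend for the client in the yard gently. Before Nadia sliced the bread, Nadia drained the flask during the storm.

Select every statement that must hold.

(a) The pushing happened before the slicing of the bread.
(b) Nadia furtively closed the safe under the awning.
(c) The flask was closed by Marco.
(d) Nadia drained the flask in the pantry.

(a) Entailed — the narrative places the pushing before the slicing.
(b) Not entailed — the passage has Marco closing the safe, not Nadia.
(c) Not entailed — Marco closed the safe, not the flask; the flask belongs to the draining event.
(d) Not entailed — 'in the pantry' adds information not in the original event.

(a)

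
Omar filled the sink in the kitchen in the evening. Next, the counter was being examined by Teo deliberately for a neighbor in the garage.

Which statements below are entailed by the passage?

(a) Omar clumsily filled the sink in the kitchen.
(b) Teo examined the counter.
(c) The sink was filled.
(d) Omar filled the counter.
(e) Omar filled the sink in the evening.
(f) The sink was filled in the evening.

(b), (c), (e), (f)

(a) Not entailed — 'clumsily' adds information not in the original event.
(b) Entailed — 'examine' is an activity; 'was examining' entails that some examining happened, so 'examined' holds.
(c) Entailed — every conjunct here is already in the original filling event.
(d) Not entailed — Omar filled the sink, not the counter; the counter belongs to the examining event.
(e) Entailed — dropping 'in the kitchen' leaves a sub-description the original still satisfies.
(f) Entailed — every conjunct here is already in the original filling event.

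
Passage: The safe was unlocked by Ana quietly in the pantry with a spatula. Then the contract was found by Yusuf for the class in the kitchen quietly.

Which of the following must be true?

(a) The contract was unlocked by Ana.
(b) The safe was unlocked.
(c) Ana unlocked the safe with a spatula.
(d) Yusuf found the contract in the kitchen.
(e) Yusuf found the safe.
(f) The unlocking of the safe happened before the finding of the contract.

(a) Not entailed — Ana unlocked the safe, not the contract; the contract belongs to the finding event.
(b) Entailed — this follows by dropping conjuncts from the unlocking event's description.
(c) Entailed — dropping 'in the pantry', 'quietly' leaves a sub-description the original still satisfies.
(d) Entailed — every conjunct here is already in the original finding event.
(e) Not entailed — Yusuf found the contract, not the safe; the safe belongs to the unlocking event.
(f) Entailed — the narrative places the unlocking before the finding.

(b), (c), (d), (f)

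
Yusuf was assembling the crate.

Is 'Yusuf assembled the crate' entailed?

no

'was assembling' is progressive; for an accomplishment like 'assemble the crate', it doesn't entail completion.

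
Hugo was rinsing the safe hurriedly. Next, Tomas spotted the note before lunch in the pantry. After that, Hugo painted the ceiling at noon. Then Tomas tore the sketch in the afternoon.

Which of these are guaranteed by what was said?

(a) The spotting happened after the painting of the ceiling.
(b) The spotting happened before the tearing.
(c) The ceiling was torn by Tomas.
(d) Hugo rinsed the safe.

(a) Not entailed — the narrative places the spotting before the painting, not after.
(b) Entailed — the narrative places the spotting before the tearing.
(c) Not entailed — Tomas tore the sketch, not the ceiling; the ceiling belongs to the painting event.
(d) Entailed — 'rinse' is an activity; 'was rinsing' entails that some rinsing happened, so 'rinsed' holds.

(b), (d)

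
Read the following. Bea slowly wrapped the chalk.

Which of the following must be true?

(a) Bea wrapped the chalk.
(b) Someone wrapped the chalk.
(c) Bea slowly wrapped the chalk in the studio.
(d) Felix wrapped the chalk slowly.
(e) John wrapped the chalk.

(a), (b)

(a) Entailed — the original entails any weakening of itself; this just drops 'slowly'.
(b) Entailed — every conjunct here is already in the original wrapping event.
(c) Not entailed — 'in the studio' adds information not in the original event.
(d) Not entailed — the passage has Bea wrapping the chalk, not Felix.
(e) Not entailed — the passage has Bea wrapping the chalk, not John.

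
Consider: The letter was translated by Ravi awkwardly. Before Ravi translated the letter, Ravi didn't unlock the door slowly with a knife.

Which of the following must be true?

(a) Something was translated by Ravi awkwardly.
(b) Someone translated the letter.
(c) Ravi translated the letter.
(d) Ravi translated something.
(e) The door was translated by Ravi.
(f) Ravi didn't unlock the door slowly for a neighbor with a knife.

(a) Entailed — every conjunct here is already in the original translating event.
(b) Entailed — every conjunct here is already in the original translating event.
(c) Entailed — this follows by dropping conjuncts from the translating event's description.
(d) Entailed — dropping 'awkwardly' and generalizing the patient leaves a sub-description the original still satisfies.
(e) Not entailed — Ravi translated the letter, not the door; the door belongs to the unlocking event.
(f) Entailed — under negation, adding a further restriction is entailed: if no such unlocking event occurred, none occurred for a neighbor either.

(a), (b), (c), (d), (f)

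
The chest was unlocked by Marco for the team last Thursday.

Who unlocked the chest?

'Marco' marks the agent of the unlocking event.

Marco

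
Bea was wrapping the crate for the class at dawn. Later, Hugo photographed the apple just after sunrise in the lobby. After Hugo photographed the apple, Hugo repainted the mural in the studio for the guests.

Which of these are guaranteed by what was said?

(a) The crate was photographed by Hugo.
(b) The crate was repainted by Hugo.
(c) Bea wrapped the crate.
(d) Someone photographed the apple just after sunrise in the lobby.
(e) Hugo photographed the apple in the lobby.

(d), (e)

(a) Not entailed — Hugo photographed the apple, not the crate; the crate belongs to the wrapping event.
(b) Not entailed — Hugo repainted the mural, not the crate; the crate belongs to the wrapping event.
(c) Not entailed — 'was wrapping' is progressive on an accomplishment; it does not entail the completed 'wrapped'.
(d) Entailed — every conjunct here is already in the original photographing event.
(e) Entailed — the original entails any weakening of itself; this just drops 'just after sunrise'.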